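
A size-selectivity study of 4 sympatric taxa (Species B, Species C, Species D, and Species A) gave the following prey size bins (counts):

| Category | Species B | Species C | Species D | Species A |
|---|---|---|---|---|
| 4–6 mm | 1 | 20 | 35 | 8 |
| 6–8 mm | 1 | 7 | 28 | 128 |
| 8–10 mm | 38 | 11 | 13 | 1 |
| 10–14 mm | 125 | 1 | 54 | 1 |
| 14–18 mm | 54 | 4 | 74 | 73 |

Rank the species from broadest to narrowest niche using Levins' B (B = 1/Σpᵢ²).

Species D > Species C > Species B > Species A

Proportions for Species B (n=219): 1/219=0.0046, 1/219=0.0046, 38/219=0.1735, 125/219=0.5708, 54/219=0.2466
Proportions for Species C (n=43): 20/43=0.4651, 7/43=0.1628, 11/43=0.2558, 1/43=0.0233, 4/43=0.0930
Proportions for Species D (n=204): 35/204=0.1716, 28/204=0.1373, 13/204=0.0637, 54/204=0.2647, 74/204=0.3627
Proportions for Species A (n=211): 8/211=0.0379, 128/211=0.6066, 1/211=0.0047, 1/211=0.0047, 73/211=0.3460
Σp_Bᵢ² = 0.0046² + 0.0046² + 0.1735² + 0.5708² + 0.2466² = 0.000021 + 0.000021 + 0.030102 + 0.325813 + 0.060812 = 0.416769
B_B = 1 / 0.416769 = 2.3994
Σp_Cᵢ² = 0.4651² + 0.1628² + 0.2558² + 0.0233² + 0.0930² = 0.216318 + 0.026504 + 0.065434 + 0.000543 + 0.008649 = 0.317448
B_C = 1 / 0.317448 = 3.1501
Σp_Dᵢ² = 0.1716² + 0.1373² + 0.0637² + 0.2647² + 0.3627² = 0.029447 + 0.018851 + 0.004058 + 0.070066 + 0.131551 = 0.253973
B_D = 1 / 0.253973 = 3.9374
Σp_Aᵢ² = 0.0379² + 0.6066² + 0.0047² + 0.0047² + 0.3460² = 0.001436 + 0.367964 + 0.000022 + 0.000022 + 0.119716 = 0.489160
B_A = 1 / 0.489160 = 2.0443
Ranking by B (broadest → narrowest): Species D (3.94) > Species C (3.15) > Species B (2.40) > Species A (2.04)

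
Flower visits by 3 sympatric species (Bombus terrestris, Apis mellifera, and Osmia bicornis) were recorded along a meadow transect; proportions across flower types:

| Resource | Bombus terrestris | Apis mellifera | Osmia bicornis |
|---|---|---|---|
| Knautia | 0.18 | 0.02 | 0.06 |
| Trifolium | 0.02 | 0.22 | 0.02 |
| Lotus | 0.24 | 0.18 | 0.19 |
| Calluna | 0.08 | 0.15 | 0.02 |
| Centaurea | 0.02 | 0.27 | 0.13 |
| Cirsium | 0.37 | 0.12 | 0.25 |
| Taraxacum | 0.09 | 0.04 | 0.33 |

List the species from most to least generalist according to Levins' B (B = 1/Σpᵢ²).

Σp_terrᵢ² = 0.18² + 0.02² + 0.24² + 0.08² + 0.02² + 0.37² + 0.09² = 0.0324 + 0.0004 + 0.0576 + 0.0064 + 0.0004 + 0.1369 + 0.0081 = 0.2422
B_terr = 1 / 0.2422 = 4.1288
Σp_mellᵢ² = 0.02² + 0.22² + 0.18² + 0.15² + 0.27² + 0.12² + 0.04² = 0.0004 + 0.0484 + 0.0324 + 0.0225 + 0.0729 + 0.0144 + 0.0016 = 0.1926
B_mell = 1 / 0.1926 = 5.1921
Σp_bicoᵢ² = 0.06² + 0.02² + 0.19² + 0.02² + 0.13² + 0.25² + 0.33² = 0.0036 + 0.0004 + 0.0361 + 0.0004 + 0.0169 + 0.0625 + 0.1089 = 0.2288
B_bico = 1 / 0.2288 = 4.3706
Ranking by B (broadest → narrowest): Apis mellifera (5.19) > Osmia bicornis (4.37) > Bombus terrestris (4.13)

Apis mellifera > Osmia bicornis > Bombus terrestris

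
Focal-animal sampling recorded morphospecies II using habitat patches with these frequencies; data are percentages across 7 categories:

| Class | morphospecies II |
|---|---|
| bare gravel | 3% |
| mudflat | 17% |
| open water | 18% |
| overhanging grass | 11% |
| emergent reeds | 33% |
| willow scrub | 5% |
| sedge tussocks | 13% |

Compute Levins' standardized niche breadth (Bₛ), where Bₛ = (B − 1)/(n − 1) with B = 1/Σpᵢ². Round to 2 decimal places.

0.66

Convert percentages to proportions (divide by 100).
Σpᵢ² = 0.03² + 0.17² + 0.18² + 0.11² + 0.33² + 0.05² + 0.13² = 0.0009 + 0.0289 + 0.0324 + 0.0121 + 0.1089 + 0.0025 + 0.0169 = 0.2026
B = 1 / 0.2026 = 4.9358
Bₛ = (B − 1)/(n − 1) = (4.9358 − 1)/(7 − 1) = 3.9358/6 = 0.6560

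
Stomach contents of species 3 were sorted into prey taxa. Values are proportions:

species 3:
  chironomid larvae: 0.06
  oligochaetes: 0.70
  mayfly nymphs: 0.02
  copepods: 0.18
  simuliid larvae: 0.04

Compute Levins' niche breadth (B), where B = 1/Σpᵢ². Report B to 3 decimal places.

1.894

Σpᵢ² = 0.06² + 0.70² + 0.02² + 0.18² + 0.04² = 0.0036 + 0.4900 + 0.0004 + 0.0324 + 0.0016 = 0.5280
B = 1 / 0.5280 = 1.89394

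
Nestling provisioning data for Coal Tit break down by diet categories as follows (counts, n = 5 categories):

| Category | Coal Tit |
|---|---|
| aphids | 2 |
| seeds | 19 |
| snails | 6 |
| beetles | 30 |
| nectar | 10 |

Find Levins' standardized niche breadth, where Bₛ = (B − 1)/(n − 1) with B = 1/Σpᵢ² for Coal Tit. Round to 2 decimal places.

0.55

Proportions for Coal Tit (n=67): 2/67=0.0299, 19/67=0.2836, 6/67=0.0896, 30/67=0.4478, 10/67=0.1493
Σpᵢ² = 0.0299² + 0.2836² + 0.0896² + 0.4478² + 0.1493² = 0.000894 + 0.080429 + 0.008028 + 0.200525 + 0.022290 = 0.312166
B = 1 / 0.312166 = 3.2034
Bₛ = (B − 1)/(n − 1) = (3.2034 − 1)/(5 − 1) = 2.2034/4 = 0.5509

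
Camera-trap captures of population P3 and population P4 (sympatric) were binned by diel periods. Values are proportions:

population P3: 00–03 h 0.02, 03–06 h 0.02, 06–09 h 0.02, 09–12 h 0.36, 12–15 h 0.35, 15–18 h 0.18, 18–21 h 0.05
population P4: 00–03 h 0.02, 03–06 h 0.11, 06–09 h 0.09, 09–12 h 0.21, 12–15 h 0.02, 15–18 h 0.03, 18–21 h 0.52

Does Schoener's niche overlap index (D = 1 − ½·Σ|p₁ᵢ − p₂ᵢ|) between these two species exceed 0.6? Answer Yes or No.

Σ|p₁ᵢ − p₂ᵢ| = 0.00 + 0.09 + 0.07 + 0.15 + 0.33 + 0.15 + 0.47 = 1.26
D = 1 − ½ × 1.26 = 1 − 0.630 = 0.3700
D = 0.3700 < 0.6 → No.

No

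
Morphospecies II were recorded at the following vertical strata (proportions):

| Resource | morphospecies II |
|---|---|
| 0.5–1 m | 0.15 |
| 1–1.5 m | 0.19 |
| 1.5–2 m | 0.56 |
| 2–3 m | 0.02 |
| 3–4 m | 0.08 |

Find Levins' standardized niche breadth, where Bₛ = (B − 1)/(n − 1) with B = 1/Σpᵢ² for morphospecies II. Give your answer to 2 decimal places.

0.41

Σpᵢ² = 0.15² + 0.19² + 0.56² + 0.02² + 0.08² = 0.0225 + 0.0361 + 0.3136 + 0.0004 + 0.0064 = 0.3790
B = 1 / 0.3790 = 2.6385
Bₛ = (B − 1)/(n − 1) = (2.6385 − 1)/(5 − 1) = 1.6385/4 = 0.4096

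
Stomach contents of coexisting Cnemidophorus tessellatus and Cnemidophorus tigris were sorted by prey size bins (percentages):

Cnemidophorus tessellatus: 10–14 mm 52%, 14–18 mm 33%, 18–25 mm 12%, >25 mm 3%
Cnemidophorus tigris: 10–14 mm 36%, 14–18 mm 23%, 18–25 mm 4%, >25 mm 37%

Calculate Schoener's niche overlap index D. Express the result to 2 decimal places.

0.66

Convert percentages to proportions (divide by 100).
Σ|p₁ᵢ − p₂ᵢ| = 0.16 + 0.10 + 0.08 + 0.34 = 0.68
D = 1 − ½ × 0.68 = 1 − 0.340 = 0.6600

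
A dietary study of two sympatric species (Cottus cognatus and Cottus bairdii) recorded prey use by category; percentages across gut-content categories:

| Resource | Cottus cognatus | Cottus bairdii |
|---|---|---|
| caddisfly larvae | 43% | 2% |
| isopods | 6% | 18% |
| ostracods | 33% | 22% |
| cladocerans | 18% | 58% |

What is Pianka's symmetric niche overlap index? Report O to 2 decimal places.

Convert percentages to proportions (divide by 100).
Σ p₁ᵢp₂ᵢ = 0.0086 + 0.0108 + 0.0726 + 0.1044 = 0.1964
Σp_1ᵢ² = 0.43² + 0.06² + 0.33² + 0.18² = 0.1849 + 0.0036 + 0.1089 + 0.0324 = 0.3298
Σp_2ᵢ² = 0.02² + 0.18² + 0.22² + 0.58² = 0.0004 + 0.0324 + 0.0484 + 0.3364 = 0.4176
O = 0.1964 / √(0.3298 × 0.4176) = 0.1964 / 0.37111 = 0.5292

0.53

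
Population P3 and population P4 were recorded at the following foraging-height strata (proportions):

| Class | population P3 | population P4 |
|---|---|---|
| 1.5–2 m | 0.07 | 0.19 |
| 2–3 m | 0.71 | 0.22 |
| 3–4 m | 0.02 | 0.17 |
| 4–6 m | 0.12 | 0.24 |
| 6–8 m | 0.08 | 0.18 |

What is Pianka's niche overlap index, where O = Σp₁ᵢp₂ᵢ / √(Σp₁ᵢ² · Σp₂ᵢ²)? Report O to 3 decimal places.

0.658

Σ p₁ᵢp₂ᵢ = 0.0133 + 0.1562 + 0.0034 + 0.0288 + 0.0144 = 0.2161
Σp_1ᵢ² = 0.07² + 0.71² + 0.02² + 0.12² + 0.08² = 0.0049 + 0.5041 + 0.0004 + 0.0144 + 0.0064 = 0.5302
Σp_2ᵢ² = 0.19² + 0.22² + 0.17² + 0.24² + 0.18² = 0.0361 + 0.0484 + 0.0289 + 0.0576 + 0.0324 = 0.2034
O = 0.2161 / √(0.5302 × 0.2034) = 0.2161 / 0.328394 = 0.65805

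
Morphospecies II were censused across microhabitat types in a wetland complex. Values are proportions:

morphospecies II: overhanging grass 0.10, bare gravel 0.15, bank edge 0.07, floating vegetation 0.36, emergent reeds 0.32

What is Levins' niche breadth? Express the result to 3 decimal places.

Σpᵢ² = 0.10² + 0.15² + 0.07² + 0.36² + 0.32² = 0.0100 + 0.0225 + 0.0049 + 0.1296 + 0.1024 = 0.2694
B = 1 / 0.2694 = 3.71195

3.712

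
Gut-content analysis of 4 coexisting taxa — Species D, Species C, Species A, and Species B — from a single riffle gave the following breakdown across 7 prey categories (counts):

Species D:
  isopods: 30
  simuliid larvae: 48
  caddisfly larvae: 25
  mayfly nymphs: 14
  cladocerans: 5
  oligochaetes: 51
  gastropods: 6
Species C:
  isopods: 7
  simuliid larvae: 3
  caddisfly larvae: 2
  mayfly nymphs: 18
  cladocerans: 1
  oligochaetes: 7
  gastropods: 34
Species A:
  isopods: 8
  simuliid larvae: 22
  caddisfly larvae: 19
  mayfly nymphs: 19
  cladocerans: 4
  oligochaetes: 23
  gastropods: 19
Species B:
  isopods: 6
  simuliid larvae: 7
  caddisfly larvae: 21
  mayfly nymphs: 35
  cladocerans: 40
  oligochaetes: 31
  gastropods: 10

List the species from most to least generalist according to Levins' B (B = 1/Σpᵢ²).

Species A > Species B > Species D > Species C

Proportions for Species D (n=179): 30/179=0.1676, 48/179=0.2682, 25/179=0.1397, 14/179=0.0782, 5/179=0.0279, 51/179=0.2849, 6/179=0.0335
Proportions for Species C (n=72): 7/72=0.0972, 3/72=0.0417, 2/72=0.0278, 18/72=0.2500, 1/72=0.0139, 7/72=0.0972, 34/72=0.4722
Proportions for Species A (n=114): 8/114=0.0702, 22/114=0.1930, 19/114=0.1667, 19/114=0.1667, 4/114=0.0351, 23/114=0.2018, 19/114=0.1667
Proportions for Species B (n=150): 6/150=0.0400, 7/150=0.0467, 21/150=0.1400, 35/150=0.2333, 40/150=0.2667, 31/150=0.2067, 10/150=0.0667
Σp_Dᵢ² = 0.1676² + 0.2682² + 0.1397² + 0.0782² + 0.0279² + 0.2849² + 0.0335² = 0.028090 + 0.071931 + 0.019516 + 0.006115 + 0.000778 + 0.081168 + 0.001122 = 0.208720
B_D = 1 / 0.208720 = 4.7911
Σp_Cᵢ² = 0.0972² + 0.0417² + 0.0278² + 0.2500² + 0.0139² + 0.0972² + 0.4722² = 0.009448 + 0.001739 + 0.000773 + 0.062500 + 0.000193 + 0.009448 + 0.222973 = 0.307074
B_C = 1 / 0.307074 = 3.2565
Σp_Aᵢ² = 0.0702² + 0.1930² + 0.1667² + 0.1667² + 0.0351² + 0.2018² + 0.1667² = 0.004928 + 0.037249 + 0.027789 + 0.027789 + 0.001232 + 0.040723 + 0.027789 = 0.167499
B_A = 1 / 0.167499 = 5.9702
Σp_Bᵢ² = 0.0400² + 0.0467² + 0.1400² + 0.2333² + 0.2667² + 0.2067² + 0.0667² = 0.001600 + 0.002181 + 0.019600 + 0.054429 + 0.071129 + 0.042725 + 0.004449 = 0.196113
B_B = 1 / 0.196113 = 5.0991
Ranking by B (broadest → narrowest): Species A (5.97) > Species B (5.10) > Species D (4.79) > Species C (3.26)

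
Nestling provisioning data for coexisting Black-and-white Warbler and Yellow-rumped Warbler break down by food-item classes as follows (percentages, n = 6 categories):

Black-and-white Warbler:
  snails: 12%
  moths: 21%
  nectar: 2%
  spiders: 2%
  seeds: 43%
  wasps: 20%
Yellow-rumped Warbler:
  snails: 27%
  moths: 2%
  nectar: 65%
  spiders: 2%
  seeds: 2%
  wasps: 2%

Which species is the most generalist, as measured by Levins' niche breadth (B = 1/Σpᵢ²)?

Black-and-white Warbler

Convert percentages to proportions (divide by 100).
Σp_Blacᵢ² = 0.12² + 0.21² + 0.02² + 0.02² + 0.43² + 0.20² = 0.0144 + 0.0441 + 0.0004 + 0.0004 + 0.1849 + 0.0400 = 0.2842
B_Blac = 1 / 0.2842 = 3.5186
Σp_Yellᵢ² = 0.27² + 0.02² + 0.65² + 0.02² + 0.02² + 0.02² = 0.0729 + 0.0004 + 0.4225 + 0.0004 + 0.0004 + 0.0004 = 0.4970
B_Yell = 1 / 0.4970 = 2.0121
Highest B → broadest niche (most generalist): Black-and-white Warbler (B = 3.52).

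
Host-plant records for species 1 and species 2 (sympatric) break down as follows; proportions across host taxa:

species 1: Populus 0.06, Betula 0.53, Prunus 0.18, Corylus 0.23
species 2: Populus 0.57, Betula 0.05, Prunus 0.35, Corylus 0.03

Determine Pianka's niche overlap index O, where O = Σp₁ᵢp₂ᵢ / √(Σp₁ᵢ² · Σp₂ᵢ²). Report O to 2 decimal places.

0.32

Σ p₁ᵢp₂ᵢ = 0.0342 + 0.0265 + 0.0630 + 0.0069 = 0.1306
Σp_1ᵢ² = 0.06² + 0.53² + 0.18² + 0.23² = 0.0036 + 0.2809 + 0.0324 + 0.0529 = 0.3698
Σp_2ᵢ² = 0.57² + 0.05² + 0.35² + 0.03² = 0.3249 + 0.0025 + 0.1225 + 0.0009 = 0.4508
O = 0.1306 / √(0.3698 × 0.4508) = 0.1306 / 0.40830 = 0.3199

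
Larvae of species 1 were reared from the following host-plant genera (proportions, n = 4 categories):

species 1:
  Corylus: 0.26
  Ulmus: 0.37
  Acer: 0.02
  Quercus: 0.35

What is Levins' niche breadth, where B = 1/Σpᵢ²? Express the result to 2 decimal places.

3.05

Σpᵢ² = 0.26² + 0.37² + 0.02² + 0.35² = 0.0676 + 0.1369 + 0.0004 + 0.1225 = 0.3274
B = 1 / 0.3274 = 3.0544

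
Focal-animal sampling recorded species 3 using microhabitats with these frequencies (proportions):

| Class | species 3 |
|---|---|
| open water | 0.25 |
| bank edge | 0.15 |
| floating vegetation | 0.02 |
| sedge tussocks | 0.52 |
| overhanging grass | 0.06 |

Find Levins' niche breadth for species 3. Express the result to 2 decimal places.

2.78

Σpᵢ² = 0.25² + 0.15² + 0.02² + 0.52² + 0.06² = 0.0625 + 0.0225 + 0.0004 + 0.2704 + 0.0036 = 0.3594
B = 1 / 0.3594 = 2.7824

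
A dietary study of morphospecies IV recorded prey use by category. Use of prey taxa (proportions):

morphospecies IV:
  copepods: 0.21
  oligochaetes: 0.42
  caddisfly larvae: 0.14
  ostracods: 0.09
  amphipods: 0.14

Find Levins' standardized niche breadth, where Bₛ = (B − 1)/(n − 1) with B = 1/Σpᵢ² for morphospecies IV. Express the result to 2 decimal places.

Σpᵢ² = 0.21² + 0.42² + 0.14² + 0.09² + 0.14² = 0.0441 + 0.1764 + 0.0196 + 0.0081 + 0.0196 = 0.2678
B = 1 / 0.2678 = 3.7341
Bₛ = (B − 1)/(n − 1) = (3.7341 − 1)/(5 − 1) = 2.7341/4 = 0.6835

0.68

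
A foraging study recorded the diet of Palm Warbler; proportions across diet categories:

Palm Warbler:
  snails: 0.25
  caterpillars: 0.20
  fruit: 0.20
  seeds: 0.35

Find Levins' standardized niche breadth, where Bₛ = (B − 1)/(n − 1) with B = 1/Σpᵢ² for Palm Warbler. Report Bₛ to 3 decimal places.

Σpᵢ² = 0.25² + 0.20² + 0.20² + 0.35² = 0.0625 + 0.0400 + 0.0400 + 0.1225 = 0.2650
B = 1 / 0.2650 = 3.77358
Bₛ = (B − 1)/(n − 1) = (3.77358 − 1)/(4 − 1) = 2.77358/3 = 0.92453

0.925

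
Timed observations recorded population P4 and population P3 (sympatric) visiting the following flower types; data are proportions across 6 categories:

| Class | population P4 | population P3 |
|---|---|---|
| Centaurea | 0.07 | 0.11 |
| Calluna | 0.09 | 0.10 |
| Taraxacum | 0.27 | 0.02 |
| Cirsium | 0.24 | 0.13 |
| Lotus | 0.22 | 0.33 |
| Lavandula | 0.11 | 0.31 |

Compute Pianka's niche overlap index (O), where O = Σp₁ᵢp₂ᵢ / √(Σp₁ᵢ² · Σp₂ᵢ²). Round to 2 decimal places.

0.72

Σ p₁ᵢp₂ᵢ = 0.0077 + 0.0090 + 0.0054 + 0.0312 + 0.0726 + 0.0341 = 0.1600
Σp_1ᵢ² = 0.07² + 0.09² + 0.27² + 0.24² + 0.22² + 0.11² = 0.0049 + 0.0081 + 0.0729 + 0.0576 + 0.0484 + 0.0121 = 0.2040
Σp_2ᵢ² = 0.11² + 0.10² + 0.02² + 0.13² + 0.33² + 0.31² = 0.0121 + 0.0100 + 0.0004 + 0.0169 + 0.1089 + 0.0961 = 0.2444
O = 0.1600 / √(0.2040 × 0.2444) = 0.1600 / 0.22329 = 0.7166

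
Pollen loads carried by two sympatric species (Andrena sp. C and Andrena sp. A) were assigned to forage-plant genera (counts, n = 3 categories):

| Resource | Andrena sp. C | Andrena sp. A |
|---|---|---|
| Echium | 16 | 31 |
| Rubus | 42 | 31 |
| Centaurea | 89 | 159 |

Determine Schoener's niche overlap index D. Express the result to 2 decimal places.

0.85

Proportions for Andrena sp. C (n=147): 16/147=0.1088, 42/147=0.2857, 89/147=0.6054
Proportions for Andrena sp. A (n=221): 31/221=0.1403, 31/221=0.1403, 159/221=0.7195
Σ|p₁ᵢ − p₂ᵢ| = 0.0315 + 0.1454 + 0.1141 = 0.2910
D = 1 − ½ × 0.2910 = 1 − 0.14550 = 0.85450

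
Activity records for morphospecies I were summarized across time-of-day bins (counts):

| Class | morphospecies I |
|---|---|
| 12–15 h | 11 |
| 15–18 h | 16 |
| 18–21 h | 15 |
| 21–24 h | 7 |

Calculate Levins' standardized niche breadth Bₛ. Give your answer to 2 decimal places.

Proportions for morphospecies I (n=49): 11/49=0.2245, 16/49=0.3265, 15/49=0.3061, 7/49=0.1429
Σpᵢ² = 0.2245² + 0.3265² + 0.3061² + 0.1429² = 0.050400 + 0.106602 + 0.093697 + 0.020420 = 0.271119
B = 1 / 0.271119 = 3.6884
Bₛ = (B − 1)/(n − 1) = (3.6884 − 1)/(4 − 1) = 2.6884/3 = 0.8961

0.90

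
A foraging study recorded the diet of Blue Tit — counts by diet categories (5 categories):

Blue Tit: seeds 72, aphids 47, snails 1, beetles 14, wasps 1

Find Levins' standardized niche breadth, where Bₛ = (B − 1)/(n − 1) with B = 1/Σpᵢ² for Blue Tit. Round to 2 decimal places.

0.35

Proportions for Blue Tit (n=135): 72/135=0.5333, 47/135=0.3481, 1/135=0.0074, 14/135=0.1037, 1/135=0.0074
Σpᵢ² = 0.5333² + 0.3481² + 0.0074² + 0.1037² + 0.0074² = 0.284409 + 0.121174 + 0.000055 + 0.010754 + 0.000055 = 0.416447
B = 1 / 0.416447 = 2.4013
Bₛ = (B − 1)/(n − 1) = (2.4013 − 1)/(5 − 1) = 1.4013/4 = 0.3503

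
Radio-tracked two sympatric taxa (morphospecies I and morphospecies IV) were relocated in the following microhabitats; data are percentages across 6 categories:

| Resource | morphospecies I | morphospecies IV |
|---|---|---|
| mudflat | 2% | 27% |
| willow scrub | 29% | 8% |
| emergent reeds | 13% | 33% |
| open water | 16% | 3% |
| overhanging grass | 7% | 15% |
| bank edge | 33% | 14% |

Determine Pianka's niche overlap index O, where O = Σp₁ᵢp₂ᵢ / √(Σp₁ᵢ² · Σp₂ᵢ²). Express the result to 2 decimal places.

0.56

Convert percentages to proportions (divide by 100).
Σ p₁ᵢp₂ᵢ = 0.0054 + 0.0232 + 0.0429 + 0.0048 + 0.0105 + 0.0462 = 0.1330
Σp_1ᵢ² = 0.02² + 0.29² + 0.13² + 0.16² + 0.07² + 0.33² = 0.0004 + 0.0841 + 0.0169 + 0.0256 + 0.0049 + 0.1089 = 0.2408
Σp_2ᵢ² = 0.27² + 0.08² + 0.33² + 0.03² + 0.15² + 0.14² = 0.0729 + 0.0064 + 0.1089 + 0.0009 + 0.0225 + 0.0196 = 0.2312
O = 0.1330 / √(0.2408 × 0.2312) = 0.1330 / 0.23595 = 0.5637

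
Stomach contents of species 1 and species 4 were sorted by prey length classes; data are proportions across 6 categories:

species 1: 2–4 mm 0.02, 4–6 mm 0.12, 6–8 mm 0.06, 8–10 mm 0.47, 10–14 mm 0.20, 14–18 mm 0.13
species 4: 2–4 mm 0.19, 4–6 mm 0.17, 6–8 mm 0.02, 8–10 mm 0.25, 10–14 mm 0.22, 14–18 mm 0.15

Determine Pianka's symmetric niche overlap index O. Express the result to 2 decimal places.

Σ p₁ᵢp₂ᵢ = 0.0038 + 0.0204 + 0.0012 + 0.1175 + 0.0440 + 0.0195 = 0.2064
Σp_1ᵢ² = 0.02² + 0.12² + 0.06² + 0.47² + 0.20² + 0.13² = 0.0004 + 0.0144 + 0.0036 + 0.2209 + 0.0400 + 0.0169 = 0.2962
Σp_2ᵢ² = 0.19² + 0.17² + 0.02² + 0.25² + 0.22² + 0.15² = 0.0361 + 0.0289 + 0.0004 + 0.0625 + 0.0484 + 0.0225 = 0.1988
O = 0.2064 / √(0.2962 × 0.1988) = 0.2064 / 0.24266 = 0.8506

0.85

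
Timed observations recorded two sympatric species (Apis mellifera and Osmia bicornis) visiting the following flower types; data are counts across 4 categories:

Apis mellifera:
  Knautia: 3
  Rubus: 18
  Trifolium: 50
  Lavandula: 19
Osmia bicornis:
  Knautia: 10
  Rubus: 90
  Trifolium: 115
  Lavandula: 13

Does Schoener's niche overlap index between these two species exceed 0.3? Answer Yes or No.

Yes

Proportions for Apis mellifera (n=90): 3/90=0.0333, 18/90=0.2000, 50/90=0.5556, 19/90=0.2111
Proportions for Osmia bicornis (n=228): 10/228=0.0439, 90/228=0.3947, 115/228=0.5044, 13/228=0.0570
Σ|p₁ᵢ − p₂ᵢ| = 0.0106 + 0.1947 + 0.0512 + 0.1541 = 0.4106
D = 1 − ½ × 0.4106 = 1 − 0.20530 = 0.79470
D = 0.79470 > 0.3 → Yes.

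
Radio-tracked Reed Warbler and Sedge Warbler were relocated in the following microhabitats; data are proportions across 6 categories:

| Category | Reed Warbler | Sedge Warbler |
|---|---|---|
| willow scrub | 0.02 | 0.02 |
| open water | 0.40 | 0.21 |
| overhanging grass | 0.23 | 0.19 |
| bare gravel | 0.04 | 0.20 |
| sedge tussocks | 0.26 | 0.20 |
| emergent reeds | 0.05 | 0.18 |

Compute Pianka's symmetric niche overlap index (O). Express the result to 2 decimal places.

Σ p₁ᵢp₂ᵢ = 0.0004 + 0.0840 + 0.0437 + 0.0080 + 0.0520 + 0.0090 = 0.1971
Σp_1ᵢ² = 0.02² + 0.40² + 0.23² + 0.04² + 0.26² + 0.05² = 0.0004 + 0.1600 + 0.0529 + 0.0016 + 0.0676 + 0.0025 = 0.2850
Σp_2ᵢ² = 0.02² + 0.21² + 0.19² + 0.20² + 0.20² + 0.18² = 0.0004 + 0.0441 + 0.0361 + 0.0400 + 0.0400 + 0.0324 = 0.1930
O = 0.1971 / √(0.2850 × 0.1930) = 0.1971 / 0.23453 = 0.8404

0.84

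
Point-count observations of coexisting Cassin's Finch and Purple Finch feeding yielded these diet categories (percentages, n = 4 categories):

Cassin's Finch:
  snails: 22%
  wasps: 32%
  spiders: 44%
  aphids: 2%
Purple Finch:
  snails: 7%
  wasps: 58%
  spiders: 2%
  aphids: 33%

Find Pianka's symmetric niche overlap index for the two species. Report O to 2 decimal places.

Convert percentages to proportions (divide by 100).
Σ p₁ᵢp₂ᵢ = 0.0154 + 0.1856 + 0.0088 + 0.0066 = 0.2164
Σp_1ᵢ² = 0.22² + 0.32² + 0.44² + 0.02² = 0.0484 + 0.1024 + 0.1936 + 0.0004 = 0.3448
Σp_2ᵢ² = 0.07² + 0.58² + 0.02² + 0.33² = 0.0049 + 0.3364 + 0.0004 + 0.1089 = 0.4506
O = 0.2164 / √(0.3448 × 0.4506) = 0.2164 / 0.39417 = 0.5490

0.55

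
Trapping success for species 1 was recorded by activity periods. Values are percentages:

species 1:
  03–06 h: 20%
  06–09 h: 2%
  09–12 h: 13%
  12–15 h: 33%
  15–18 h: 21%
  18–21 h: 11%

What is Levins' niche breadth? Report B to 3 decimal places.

4.496

Convert percentages to proportions (divide by 100).
Σpᵢ² = 0.20² + 0.02² + 0.13² + 0.33² + 0.21² + 0.11² = 0.0400 + 0.0004 + 0.0169 + 0.1089 + 0.0441 + 0.0121 = 0.2224
B = 1 / 0.2224 = 4.49640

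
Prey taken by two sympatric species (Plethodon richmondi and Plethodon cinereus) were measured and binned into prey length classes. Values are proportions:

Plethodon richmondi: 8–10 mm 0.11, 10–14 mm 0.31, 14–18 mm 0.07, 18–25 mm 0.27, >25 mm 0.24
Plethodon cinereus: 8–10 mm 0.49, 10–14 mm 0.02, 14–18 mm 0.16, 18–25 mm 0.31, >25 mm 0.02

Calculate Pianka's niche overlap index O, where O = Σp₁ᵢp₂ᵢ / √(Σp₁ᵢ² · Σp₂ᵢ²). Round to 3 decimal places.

0.538

Σ p₁ᵢp₂ᵢ = 0.0539 + 0.0062 + 0.0112 + 0.0837 + 0.0048 = 0.1598
Σp_1ᵢ² = 0.11² + 0.31² + 0.07² + 0.27² + 0.24² = 0.0121 + 0.0961 + 0.0049 + 0.0729 + 0.0576 = 0.2436
Σp_2ᵢ² = 0.49² + 0.02² + 0.16² + 0.31² + 0.02² = 0.2401 + 0.0004 + 0.0256 + 0.0961 + 0.0004 = 0.3626
O = 0.1598 / √(0.2436 × 0.3626) = 0.1598 / 0.297203 = 0.53768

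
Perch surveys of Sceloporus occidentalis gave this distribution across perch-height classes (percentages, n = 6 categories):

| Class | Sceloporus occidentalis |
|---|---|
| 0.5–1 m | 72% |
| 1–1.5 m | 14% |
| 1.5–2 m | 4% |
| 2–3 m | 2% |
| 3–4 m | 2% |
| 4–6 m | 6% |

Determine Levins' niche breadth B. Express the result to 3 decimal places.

Convert percentages to proportions (divide by 100).
Σpᵢ² = 0.72² + 0.14² + 0.04² + 0.02² + 0.02² + 0.06² = 0.5184 + 0.0196 + 0.0016 + 0.0004 + 0.0004 + 0.0036 = 0.5440
B = 1 / 0.5440 = 1.83824

1.838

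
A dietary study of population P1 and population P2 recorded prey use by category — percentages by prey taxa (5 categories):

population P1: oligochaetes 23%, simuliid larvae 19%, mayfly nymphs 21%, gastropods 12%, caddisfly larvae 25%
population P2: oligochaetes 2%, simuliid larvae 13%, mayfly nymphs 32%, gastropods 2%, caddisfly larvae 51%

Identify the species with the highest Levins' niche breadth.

Convert percentages to proportions (divide by 100).
Σp_P1ᵢ² = 0.23² + 0.19² + 0.21² + 0.12² + 0.25² = 0.0529 + 0.0361 + 0.0441 + 0.0144 + 0.0625 = 0.2100
B_P1 = 1 / 0.2100 = 4.7619
Σp_P2ᵢ² = 0.02² + 0.13² + 0.32² + 0.02² + 0.51² = 0.0004 + 0.0169 + 0.1024 + 0.0004 + 0.2601 = 0.3802
B_P2 = 1 / 0.3802 = 2.6302
Highest B → broadest niche (most generalist): population P1 (B = 4.76).

population P1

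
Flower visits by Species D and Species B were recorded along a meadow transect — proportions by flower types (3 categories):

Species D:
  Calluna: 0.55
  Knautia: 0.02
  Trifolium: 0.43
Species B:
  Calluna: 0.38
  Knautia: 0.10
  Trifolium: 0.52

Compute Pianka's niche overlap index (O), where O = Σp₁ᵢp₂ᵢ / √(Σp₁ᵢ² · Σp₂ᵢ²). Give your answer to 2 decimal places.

Σ p₁ᵢp₂ᵢ = 0.2090 + 0.0020 + 0.2236 = 0.4346
Σp_1ᵢ² = 0.55² + 0.02² + 0.43² = 0.3025 + 0.0004 + 0.1849 = 0.4878
Σp_2ᵢ² = 0.38² + 0.10² + 0.52² = 0.1444 + 0.0100 + 0.2704 = 0.4248
O = 0.4346 / √(0.4878 × 0.4248) = 0.4346 / 0.45521 = 0.9547

0.95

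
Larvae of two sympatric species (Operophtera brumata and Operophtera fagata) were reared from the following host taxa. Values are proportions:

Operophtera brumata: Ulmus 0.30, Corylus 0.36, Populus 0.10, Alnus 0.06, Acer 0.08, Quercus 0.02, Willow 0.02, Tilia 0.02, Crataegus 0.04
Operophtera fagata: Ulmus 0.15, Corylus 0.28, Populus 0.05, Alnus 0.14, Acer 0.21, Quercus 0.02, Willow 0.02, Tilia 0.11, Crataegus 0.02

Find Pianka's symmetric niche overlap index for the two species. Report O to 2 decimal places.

Σ p₁ᵢp₂ᵢ = 0.0450 + 0.1008 + 0.0050 + 0.0084 + 0.0168 + 0.0004 + 0.0004 + 0.0022 + 0.0008 = 0.1798
Σp_1ᵢ² = 0.30² + 0.36² + 0.10² + 0.06² + 0.08² + 0.02² + 0.02² + 0.02² + 0.04² = 0.0900 + 0.1296 + 0.0100 + 0.0036 + 0.0064 + 0.0004 + 0.0004 + 0.0004 + 0.0016 = 0.2424
Σp_2ᵢ² = 0.15² + 0.28² + 0.05² + 0.14² + 0.21² + 0.02² + 0.02² + 0.11² + 0.02² = 0.0225 + 0.0784 + 0.0025 + 0.0196 + 0.0441 + 0.0004 + 0.0004 + 0.0121 + 0.0004 = 0.1804
O = 0.1798 / √(0.2424 × 0.1804) = 0.1798 / 0.20911 = 0.8598

0.86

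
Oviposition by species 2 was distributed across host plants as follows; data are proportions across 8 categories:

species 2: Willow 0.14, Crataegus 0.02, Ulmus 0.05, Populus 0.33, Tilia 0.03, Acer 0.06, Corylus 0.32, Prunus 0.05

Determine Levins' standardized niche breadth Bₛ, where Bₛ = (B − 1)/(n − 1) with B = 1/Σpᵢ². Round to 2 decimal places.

0.45

Σpᵢ² = 0.14² + 0.02² + 0.05² + 0.33² + 0.03² + 0.06² + 0.32² + 0.05² = 0.0196 + 0.0004 + 0.0025 + 0.1089 + 0.0009 + 0.0036 + 0.1024 + 0.0025 = 0.2408
B = 1 / 0.2408 = 4.1528
Bₛ = (B − 1)/(n − 1) = (4.1528 − 1)/(8 − 1) = 3.1528/7 = 0.4504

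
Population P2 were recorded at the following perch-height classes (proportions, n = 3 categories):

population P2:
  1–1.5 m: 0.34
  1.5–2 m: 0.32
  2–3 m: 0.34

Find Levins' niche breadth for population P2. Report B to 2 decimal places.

3.00

Σpᵢ² = 0.34² + 0.32² + 0.34² = 0.1156 + 0.1024 + 0.1156 = 0.3336
B = 1 / 0.3336 = 2.9976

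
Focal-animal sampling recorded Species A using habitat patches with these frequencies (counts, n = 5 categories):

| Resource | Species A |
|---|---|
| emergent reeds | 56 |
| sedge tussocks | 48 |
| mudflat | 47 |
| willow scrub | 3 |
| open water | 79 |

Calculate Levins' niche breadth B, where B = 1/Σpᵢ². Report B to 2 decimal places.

Proportions for Species A (n=233): 56/233=0.2403, 48/233=0.2060, 47/233=0.2017, 3/233=0.0129, 79/233=0.3391
Σpᵢ² = 0.2403² + 0.2060² + 0.2017² + 0.0129² + 0.3391² = 0.057744 + 0.042436 + 0.040683 + 0.000166 + 0.114989 = 0.256018
B = 1 / 0.256018 = 3.9060

3.91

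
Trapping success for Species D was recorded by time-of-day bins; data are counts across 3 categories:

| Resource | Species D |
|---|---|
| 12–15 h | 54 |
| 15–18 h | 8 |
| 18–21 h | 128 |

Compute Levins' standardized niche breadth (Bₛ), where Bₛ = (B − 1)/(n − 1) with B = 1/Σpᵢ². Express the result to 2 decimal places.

0.43

Proportions for Species D (n=190): 54/190=0.2842, 8/190=0.0421, 128/190=0.6737
Σpᵢ² = 0.2842² + 0.0421² + 0.6737² = 0.080770 + 0.001772 + 0.453872 = 0.536414
B = 1 / 0.536414 = 1.8642
Bₛ = (B − 1)/(n − 1) = (1.8642 − 1)/(3 − 1) = 0.8642/2 = 0.4321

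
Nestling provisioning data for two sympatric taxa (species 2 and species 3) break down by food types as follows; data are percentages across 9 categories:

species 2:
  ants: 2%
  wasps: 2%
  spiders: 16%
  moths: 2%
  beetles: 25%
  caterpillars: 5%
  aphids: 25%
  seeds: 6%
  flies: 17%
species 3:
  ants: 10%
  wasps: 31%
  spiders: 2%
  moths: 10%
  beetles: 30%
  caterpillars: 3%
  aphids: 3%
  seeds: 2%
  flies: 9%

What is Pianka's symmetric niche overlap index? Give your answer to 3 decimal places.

Convert percentages to proportions (divide by 100).
Σ p₁ᵢp₂ᵢ = 0.0020 + 0.0062 + 0.0032 + 0.0020 + 0.0750 + 0.0015 + 0.0075 + 0.0012 + 0.0153 = 0.1139
Σp_1ᵢ² = 0.02² + 0.02² + 0.16² + 0.02² + 0.25² + 0.05² + 0.25² + 0.06² + 0.17² = 0.0004 + 0.0004 + 0.0256 + 0.0004 + 0.0625 + 0.0025 + 0.0625 + 0.0036 + 0.0289 = 0.1868
Σp_2ᵢ² = 0.10² + 0.31² + 0.02² + 0.10² + 0.30² + 0.03² + 0.03² + 0.02² + 0.09² = 0.0100 + 0.0961 + 0.0004 + 0.0100 + 0.0900 + 0.0009 + 0.0009 + 0.0004 + 0.0081 = 0.2168
O = 0.1139 / √(0.1868 × 0.2168) = 0.1139 / 0.201242 = 0.56599

0.566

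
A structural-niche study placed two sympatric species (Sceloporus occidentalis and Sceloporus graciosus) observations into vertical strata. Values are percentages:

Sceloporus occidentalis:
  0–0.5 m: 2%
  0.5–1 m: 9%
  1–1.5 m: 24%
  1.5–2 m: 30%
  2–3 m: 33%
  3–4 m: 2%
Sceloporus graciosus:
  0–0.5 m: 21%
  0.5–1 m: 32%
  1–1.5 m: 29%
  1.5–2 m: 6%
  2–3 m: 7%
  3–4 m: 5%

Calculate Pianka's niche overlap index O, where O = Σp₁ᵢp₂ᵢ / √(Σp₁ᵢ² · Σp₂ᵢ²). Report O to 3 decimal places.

0.571

Convert percentages to proportions (divide by 100).
Σ p₁ᵢp₂ᵢ = 0.0042 + 0.0288 + 0.0696 + 0.0180 + 0.0231 + 0.0010 = 0.1447
Σp_1ᵢ² = 0.02² + 0.09² + 0.24² + 0.30² + 0.33² + 0.02² = 0.0004 + 0.0081 + 0.0576 + 0.0900 + 0.1089 + 0.0004 = 0.2654
Σp_2ᵢ² = 0.21² + 0.32² + 0.29² + 0.06² + 0.07² + 0.05² = 0.0441 + 0.1024 + 0.0841 + 0.0036 + 0.0049 + 0.0025 = 0.2416
O = 0.1447 / √(0.2654 × 0.2416) = 0.1447 / 0.253221 = 0.57144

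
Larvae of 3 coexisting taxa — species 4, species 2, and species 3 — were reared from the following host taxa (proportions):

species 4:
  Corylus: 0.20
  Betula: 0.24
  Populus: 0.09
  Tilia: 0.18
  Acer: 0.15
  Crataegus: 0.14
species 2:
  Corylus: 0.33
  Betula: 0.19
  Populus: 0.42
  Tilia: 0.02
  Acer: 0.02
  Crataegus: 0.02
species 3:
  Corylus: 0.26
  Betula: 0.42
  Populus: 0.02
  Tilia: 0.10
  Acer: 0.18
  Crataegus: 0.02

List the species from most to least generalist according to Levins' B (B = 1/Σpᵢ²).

species 4 > species 3 > species 2

Σp_4ᵢ² = 0.20² + 0.24² + 0.09² + 0.18² + 0.15² + 0.14² = 0.0400 + 0.0576 + 0.0081 + 0.0324 + 0.0225 + 0.0196 = 0.1802
B_4 = 1 / 0.1802 = 5.5494
Σp_2ᵢ² = 0.33² + 0.19² + 0.42² + 0.02² + 0.02² + 0.02² = 0.1089 + 0.0361 + 0.1764 + 0.0004 + 0.0004 + 0.0004 = 0.3226
B_2 = 1 / 0.3226 = 3.0998
Σp_3ᵢ² = 0.26² + 0.42² + 0.02² + 0.10² + 0.18² + 0.02² = 0.0676 + 0.1764 + 0.0004 + 0.0100 + 0.0324 + 0.0004 = 0.2872
B_3 = 1 / 0.2872 = 3.4819
Ranking by B (broadest → narrowest): species 4 (5.55) > species 3 (3.48) > species 2 (3.10)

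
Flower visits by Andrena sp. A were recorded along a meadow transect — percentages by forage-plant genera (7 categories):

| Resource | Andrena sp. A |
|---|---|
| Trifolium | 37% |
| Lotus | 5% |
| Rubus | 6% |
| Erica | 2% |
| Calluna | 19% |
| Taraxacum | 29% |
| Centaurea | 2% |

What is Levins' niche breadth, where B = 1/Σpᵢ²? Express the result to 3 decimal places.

Convert percentages to proportions (divide by 100).
Σpᵢ² = 0.37² + 0.05² + 0.06² + 0.02² + 0.19² + 0.29² + 0.02² = 0.1369 + 0.0025 + 0.0036 + 0.0004 + 0.0361 + 0.0841 + 0.0004 = 0.2640
B = 1 / 0.2640 = 3.78788

3.788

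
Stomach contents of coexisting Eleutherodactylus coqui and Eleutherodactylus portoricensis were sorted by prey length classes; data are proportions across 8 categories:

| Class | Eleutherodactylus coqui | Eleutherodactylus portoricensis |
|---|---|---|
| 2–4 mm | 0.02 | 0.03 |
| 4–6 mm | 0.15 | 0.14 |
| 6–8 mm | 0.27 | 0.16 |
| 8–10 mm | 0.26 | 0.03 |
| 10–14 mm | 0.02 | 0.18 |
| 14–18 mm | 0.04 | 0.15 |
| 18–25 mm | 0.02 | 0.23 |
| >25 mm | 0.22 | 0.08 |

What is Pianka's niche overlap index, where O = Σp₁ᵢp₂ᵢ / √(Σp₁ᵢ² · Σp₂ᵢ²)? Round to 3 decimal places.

0.562

Σ p₁ᵢp₂ᵢ = 0.0006 + 0.0210 + 0.0432 + 0.0078 + 0.0036 + 0.0060 + 0.0046 + 0.0176 = 0.1044
Σp_1ᵢ² = 0.02² + 0.15² + 0.27² + 0.26² + 0.02² + 0.04² + 0.02² + 0.22² = 0.0004 + 0.0225 + 0.0729 + 0.0676 + 0.0004 + 0.0016 + 0.0004 + 0.0484 = 0.2142
Σp_2ᵢ² = 0.03² + 0.14² + 0.16² + 0.03² + 0.18² + 0.15² + 0.23² + 0.08² = 0.0009 + 0.0196 + 0.0256 + 0.0009 + 0.0324 + 0.0225 + 0.0529 + 0.0064 = 0.1612
O = 0.1044 / √(0.2142 × 0.1612) = 0.1044 / 0.185820 = 0.56183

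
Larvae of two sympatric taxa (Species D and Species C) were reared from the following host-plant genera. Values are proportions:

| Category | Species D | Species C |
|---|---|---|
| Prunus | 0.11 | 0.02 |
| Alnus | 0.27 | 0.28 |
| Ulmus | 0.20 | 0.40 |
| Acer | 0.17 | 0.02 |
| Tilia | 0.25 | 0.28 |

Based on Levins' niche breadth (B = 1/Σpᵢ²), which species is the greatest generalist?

Species D

Σp_Dᵢ² = 0.11² + 0.27² + 0.20² + 0.17² + 0.25² = 0.0121 + 0.0729 + 0.0400 + 0.0289 + 0.0625 = 0.2164
B_D = 1 / 0.2164 = 4.6211
Σp_Cᵢ² = 0.02² + 0.28² + 0.40² + 0.02² + 0.28² = 0.0004 + 0.0784 + 0.1600 + 0.0004 + 0.0784 = 0.3176
B_C = 1 / 0.3176 = 3.1486
Highest B → broadest niche (most generalist): Species D (B = 4.62).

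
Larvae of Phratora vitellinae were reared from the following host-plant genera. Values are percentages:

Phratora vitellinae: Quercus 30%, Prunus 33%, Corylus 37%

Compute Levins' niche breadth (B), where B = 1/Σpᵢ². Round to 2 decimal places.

2.98

Convert percentages to proportions (divide by 100).
Σpᵢ² = 0.30² + 0.33² + 0.37² = 0.0900 + 0.1089 + 0.1369 = 0.3358
B = 1 / 0.3358 = 2.9780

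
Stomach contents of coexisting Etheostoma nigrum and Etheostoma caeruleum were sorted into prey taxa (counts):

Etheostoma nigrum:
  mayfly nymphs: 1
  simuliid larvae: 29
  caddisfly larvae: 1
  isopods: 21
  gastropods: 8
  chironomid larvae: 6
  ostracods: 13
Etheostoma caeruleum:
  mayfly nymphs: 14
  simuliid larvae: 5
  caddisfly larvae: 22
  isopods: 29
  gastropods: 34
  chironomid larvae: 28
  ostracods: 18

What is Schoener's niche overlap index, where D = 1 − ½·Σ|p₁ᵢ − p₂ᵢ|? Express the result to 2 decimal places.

0.55

Proportions for Etheostoma nigrum (n=79): 1/79=0.0127, 29/79=0.3671, 1/79=0.0127, 21/79=0.2658, 8/79=0.1013, 6/79=0.0759, 13/79=0.1646
Proportions for Etheostoma caeruleum (n=150): 14/150=0.0933, 5/150=0.0333, 22/150=0.1467, 29/150=0.1933, 34/150=0.2267, 28/150=0.1867, 18/150=0.1200
Σ|p₁ᵢ − p₂ᵢ| = 0.0806 + 0.3338 + 0.1340 + 0.0725 + 0.1254 + 0.1108 + 0.0446 = 0.9017
D = 1 − ½ × 0.9017 = 1 − 0.45085 = 0.54915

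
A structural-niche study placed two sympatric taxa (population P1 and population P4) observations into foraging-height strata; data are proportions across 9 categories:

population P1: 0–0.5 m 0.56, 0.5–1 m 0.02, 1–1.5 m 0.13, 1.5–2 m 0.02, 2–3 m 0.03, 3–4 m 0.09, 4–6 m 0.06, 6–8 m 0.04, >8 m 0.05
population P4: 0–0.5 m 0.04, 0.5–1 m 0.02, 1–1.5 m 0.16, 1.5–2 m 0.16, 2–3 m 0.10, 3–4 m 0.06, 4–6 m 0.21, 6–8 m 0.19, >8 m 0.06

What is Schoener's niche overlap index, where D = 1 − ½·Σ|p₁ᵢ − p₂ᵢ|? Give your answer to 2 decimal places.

0.45

Σ|p₁ᵢ − p₂ᵢ| = 0.52 + 0.00 + 0.03 + 0.14 + 0.07 + 0.03 + 0.15 + 0.15 + 0.01 = 1.10
D = 1 − ½ × 1.10 = 1 − 0.550 = 0.4500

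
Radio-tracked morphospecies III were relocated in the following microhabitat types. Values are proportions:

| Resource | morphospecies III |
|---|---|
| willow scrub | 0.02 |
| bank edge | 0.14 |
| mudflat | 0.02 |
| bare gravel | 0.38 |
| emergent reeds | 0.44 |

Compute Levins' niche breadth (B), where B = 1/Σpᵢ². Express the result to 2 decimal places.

2.79

Σpᵢ² = 0.02² + 0.14² + 0.02² + 0.38² + 0.44² = 0.0004 + 0.0196 + 0.0004 + 0.1444 + 0.1936 = 0.3584
B = 1 / 0.3584 = 2.7902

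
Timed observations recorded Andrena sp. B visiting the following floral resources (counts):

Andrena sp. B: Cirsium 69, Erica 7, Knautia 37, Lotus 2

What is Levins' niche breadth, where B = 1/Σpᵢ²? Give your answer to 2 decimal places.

2.14

Proportions for Andrena sp. B (n=115): 69/115=0.6000, 7/115=0.0609, 37/115=0.3217, 2/115=0.0174
Σpᵢ² = 0.6000² + 0.0609² + 0.3217² + 0.0174² = 0.360000 + 0.003709 + 0.103491 + 0.000303 = 0.467503
B = 1 / 0.467503 = 2.1390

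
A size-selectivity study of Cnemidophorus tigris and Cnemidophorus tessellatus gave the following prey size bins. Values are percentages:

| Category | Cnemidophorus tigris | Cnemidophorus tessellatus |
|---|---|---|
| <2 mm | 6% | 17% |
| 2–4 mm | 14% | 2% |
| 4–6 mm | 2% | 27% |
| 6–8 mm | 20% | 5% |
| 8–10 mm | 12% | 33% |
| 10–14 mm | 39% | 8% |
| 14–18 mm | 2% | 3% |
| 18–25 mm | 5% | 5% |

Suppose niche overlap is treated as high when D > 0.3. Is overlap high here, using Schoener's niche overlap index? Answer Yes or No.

Convert percentages to proportions (divide by 100).
Σ|p₁ᵢ − p₂ᵢ| = 0.11 + 0.12 + 0.25 + 0.15 + 0.21 + 0.31 + 0.01 + 0.00 = 1.16
D = 1 − ½ × 1.16 = 1 − 0.580 = 0.4200
D = 0.4200 > 0.3 → Yes.

Yes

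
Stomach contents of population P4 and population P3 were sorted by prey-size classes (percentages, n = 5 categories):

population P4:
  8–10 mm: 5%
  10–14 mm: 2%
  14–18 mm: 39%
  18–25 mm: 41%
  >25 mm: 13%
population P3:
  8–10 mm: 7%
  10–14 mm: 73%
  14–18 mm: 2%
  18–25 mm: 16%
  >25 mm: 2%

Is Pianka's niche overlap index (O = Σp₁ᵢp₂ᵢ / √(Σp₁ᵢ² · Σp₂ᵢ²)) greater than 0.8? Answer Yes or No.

No

Convert percentages to proportions (divide by 100).
Σ p₁ᵢp₂ᵢ = 0.0035 + 0.0146 + 0.0078 + 0.0656 + 0.0026 = 0.0941
Σp_1ᵢ² = 0.05² + 0.02² + 0.39² + 0.41² + 0.13² = 0.0025 + 0.0004 + 0.1521 + 0.1681 + 0.0169 = 0.3400
Σp_2ᵢ² = 0.07² + 0.73² + 0.02² + 0.16² + 0.02² = 0.0049 + 0.5329 + 0.0004 + 0.0256 + 0.0004 = 0.5642
O = 0.0941 / √(0.3400 × 0.5642) = 0.0941 / 0.43798 = 0.2148
O = 0.2148 < 0.8 → No.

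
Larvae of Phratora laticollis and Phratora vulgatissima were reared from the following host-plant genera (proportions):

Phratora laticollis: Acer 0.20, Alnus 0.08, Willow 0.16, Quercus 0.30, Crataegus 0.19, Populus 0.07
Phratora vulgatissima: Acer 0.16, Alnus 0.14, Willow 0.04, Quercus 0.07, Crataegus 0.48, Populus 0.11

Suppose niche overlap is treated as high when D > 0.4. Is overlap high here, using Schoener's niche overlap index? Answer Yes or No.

Σ|p₁ᵢ − p₂ᵢ| = 0.04 + 0.06 + 0.12 + 0.23 + 0.29 + 0.04 = 0.78
D = 1 − ½ × 0.78 = 1 − 0.390 = 0.6100
D = 0.6100 > 0.4 → Yes.

Yes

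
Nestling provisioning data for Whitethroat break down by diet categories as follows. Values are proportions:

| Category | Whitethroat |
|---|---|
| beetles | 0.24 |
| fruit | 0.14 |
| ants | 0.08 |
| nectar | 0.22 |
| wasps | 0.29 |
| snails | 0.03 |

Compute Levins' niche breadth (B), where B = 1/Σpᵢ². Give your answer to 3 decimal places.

4.608

Σpᵢ² = 0.24² + 0.14² + 0.08² + 0.22² + 0.29² + 0.03² = 0.0576 + 0.0196 + 0.0064 + 0.0484 + 0.0841 + 0.0009 = 0.2170
B = 1 / 0.2170 = 4.60829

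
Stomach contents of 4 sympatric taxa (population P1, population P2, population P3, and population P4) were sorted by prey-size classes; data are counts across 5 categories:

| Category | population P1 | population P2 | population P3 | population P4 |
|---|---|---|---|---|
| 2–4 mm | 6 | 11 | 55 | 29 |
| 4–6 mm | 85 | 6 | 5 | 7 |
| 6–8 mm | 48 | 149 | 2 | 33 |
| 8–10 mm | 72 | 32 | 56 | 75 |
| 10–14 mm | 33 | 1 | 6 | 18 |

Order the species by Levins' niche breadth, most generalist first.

population P1 > population P4 > population P3 > population P2

Proportions for population P1 (n=244): 6/244=0.0246, 85/244=0.3484, 48/244=0.1967, 72/244=0.2951, 33/244=0.1352
Proportions for population P2 (n=199): 11/199=0.0553, 6/199=0.0302, 149/199=0.7487, 32/199=0.1608, 1/199=0.0050
Proportions for population P3 (n=124): 55/124=0.4435, 5/124=0.0403, 2/124=0.0161, 56/124=0.4516, 6/124=0.0484
Proportions for population P4 (n=162): 29/162=0.1790, 7/162=0.0432, 33/162=0.2037, 75/162=0.4630, 18/162=0.1111
Σp_P1ᵢ² = 0.0246² + 0.3484² + 0.1967² + 0.2951² + 0.1352² = 0.000605 + 0.121383 + 0.038691 + 0.087084 + 0.018279 = 0.266042
B_P1 = 1 / 0.266042 = 3.7588
Σp_P2ᵢ² = 0.0553² + 0.0302² + 0.7487² + 0.1608² + 0.0050² = 0.003058 + 0.000912 + 0.560552 + 0.025857 + 0.000025 = 0.590404
B_P2 = 1 / 0.590404 = 1.6938
Σp_P3ᵢ² = 0.4435² + 0.0403² + 0.0161² + 0.4516² + 0.0484² = 0.196692 + 0.001624 + 0.000259 + 0.203943 + 0.002343 = 0.404861
B_P3 = 1 / 0.404861 = 2.4700
Σp_P4ᵢ² = 0.1790² + 0.0432² + 0.2037² + 0.4630² + 0.1111² = 0.032041 + 0.001866 + 0.041494 + 0.214369 + 0.012343 = 0.302113
B_P4 = 1 / 0.302113 = 3.3100
Ranking by B (broadest → narrowest): population P1 (3.76) > population P4 (3.31) > population P3 (2.47) > population P2 (1.69)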